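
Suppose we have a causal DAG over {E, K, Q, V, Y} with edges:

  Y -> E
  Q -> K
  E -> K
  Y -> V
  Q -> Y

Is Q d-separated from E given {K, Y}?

No

2 paths connect Q and E; each must be blocked for d-separation to hold:
  1. Q → Y → E — Y:chain[blocks] ⇒ blocked
  2. Q → K ← E — K:collider[open] ⇒ active
Since the path Q → K ← E is active, Q and E are not d-separated given {K, Y}.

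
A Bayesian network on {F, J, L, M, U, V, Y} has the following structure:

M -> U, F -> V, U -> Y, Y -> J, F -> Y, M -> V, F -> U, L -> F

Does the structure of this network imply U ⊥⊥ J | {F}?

3 paths connect U and J; each must be blocked for d-separation to hold:
Path 1: U → Y → J
  Y is a chain and Y is not conditioned on — no node blocks this path, so it is active.
Path 2: U ← F → Y → J
  F is a fork here and F is conditioned on, so the path is blocked at F.
Path 3: U ← M → V ← F → Y → J
  V is a collider here and neither V nor any of its descendants is conditioned on, so the collider stays closed — the path is blocked at V.
Since the path U → Y → J is active, U and J are not d-separated given {F}.

No — U and J are not d-separated given {F}.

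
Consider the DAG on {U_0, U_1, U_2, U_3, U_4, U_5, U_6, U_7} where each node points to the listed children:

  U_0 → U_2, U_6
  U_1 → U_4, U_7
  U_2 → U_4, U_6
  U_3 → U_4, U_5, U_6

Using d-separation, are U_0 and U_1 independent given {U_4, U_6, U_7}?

Enumerating the 4 paths from U_0 to U_1 and testing each for blocking by {U_4, U_6, U_7}:
Path 1: U_0 → U_6 ← U_3 → U_4 ← U_1
  U_6 is a collider and U_6 is conditioned on, which opens it; U_3 is a fork and U_3 is not conditioned on; U_4 is a collider and U_4 is conditioned on, which opens it — no node blocks this path, so it is active.
Path 2: U_0 → U_6 ← U_2 → U_4 ← U_1
  U_6 is a collider and U_6 is conditioned on, which opens it; U_2 is a fork and U_2 is not conditioned on; U_4 is a collider and U_4 is conditioned on, which opens it — no node blocks this path, so it is active.
Path 3: U_0 → U_2 → U_6 ← U_3 → U_4 ← U_1
  U_2 is a chain and U_2 is not conditioned on; U_6 is a collider and U_6 is conditioned on, which opens it; U_3 is a fork and U_3 is not conditioned on; U_4 is a collider and U_4 is conditioned on, which opens it — no node blocks this path, so it is active.
Path 4: U_0 → U_2 → U_4 ← U_1
  U_2 is a chain and U_2 is not conditioned on; U_4 is a collider and U_4 is conditioned on, which opens it — no node blocks this path, so it is active.
Since the path U_0 → U_6 ← U_3 → U_4 ← U_1 is active, U_0 and U_1 are not d-separated given {U_4, U_6, U_7}.

No — U_0 and U_1 are not d-separated given {U_4, U_6, U_7}.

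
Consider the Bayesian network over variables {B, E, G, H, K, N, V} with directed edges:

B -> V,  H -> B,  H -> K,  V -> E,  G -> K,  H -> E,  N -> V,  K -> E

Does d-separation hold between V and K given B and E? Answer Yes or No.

Enumerating the 4 paths from V to K and testing each for blocking by {B, E}:
  1. V → E ← H → K — E:collider[open]; H:fork[open] ⇒ active
  2. V → E ← K — E:collider[open] ⇒ active
  3. V ← B ← H → E ← K — B:chain[blocks]; H:fork[open]; E:collider[open] ⇒ blocked
  4. V ← B ← H → K — B:chain[blocks]; H:fork[open] ⇒ blocked
Since the path V → E ← H → K is active, V and K are not d-separated given {B, E}.

No — V and K are not d-separated given {B, E}.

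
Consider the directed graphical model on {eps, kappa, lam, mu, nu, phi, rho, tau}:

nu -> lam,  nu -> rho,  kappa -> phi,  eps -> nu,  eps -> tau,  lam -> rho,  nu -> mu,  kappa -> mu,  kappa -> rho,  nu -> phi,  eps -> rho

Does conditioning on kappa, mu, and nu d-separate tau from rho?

No — tau and rho are not d-separated given {kappa, mu, nu}.

There are 5 undirected paths between tau and rho; checking each against the conditioning set {kappa, mu, nu}:
Path 1: tau ← eps → nu → mu ← kappa → rho
  nu is a chain here and nu is conditioned on, so the path is blocked at nu.
Path 2: tau ← eps → nu → phi ← kappa → rho
  nu is a chain here and nu is conditioned on, so the path is blocked at nu.
Path 3: tau ← eps → nu → rho
  nu is a chain here and nu is conditioned on, so the path is blocked at nu.
Path 4: tau ← eps → nu → lam → rho
  nu is a chain here and nu is conditioned on, so the path is blocked at nu.
Path 5: tau ← eps → rho
  eps is a fork and eps is not conditioned on — no node blocks this path, so it is active.
Since the path tau ← eps → rho is active, tau and rho are not d-separated given {kappa, mu, nu}.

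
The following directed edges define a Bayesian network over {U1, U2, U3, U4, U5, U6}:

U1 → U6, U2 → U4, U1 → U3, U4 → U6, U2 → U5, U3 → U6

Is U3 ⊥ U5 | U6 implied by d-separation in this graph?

No

Enumerating the 2 paths from U3 to U5 and testing each for blocking by {U6}:
Path 1: U3 ← U1 → U6 ← U4 ← U2 → U5
  U1 is a fork and U1 is not conditioned on; U6 is a collider and U6 is conditioned on, which opens it; U4 is a chain and U4 is not conditioned on; U2 is a fork and U2 is not conditioned on — no node blocks this path, so it is active.
Path 2: U3 → U6 ← U4 ← U2 → U5
  U6 is a collider and U6 is conditioned on, which opens it; U4 is a chain and U4 is not conditioned on; U2 is a fork and U2 is not conditioned on — no node blocks this path, so it is active.
At least one path is unblocked, so d-separation fails.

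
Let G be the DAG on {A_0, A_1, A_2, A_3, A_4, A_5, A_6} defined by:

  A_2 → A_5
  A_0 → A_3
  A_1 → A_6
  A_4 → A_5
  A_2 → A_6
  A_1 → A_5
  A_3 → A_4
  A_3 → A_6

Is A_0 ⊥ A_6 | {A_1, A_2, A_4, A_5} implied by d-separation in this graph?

We examine all 3 paths between A_0 and A_6:
Path 1: A_0 → A_3 → A_4 → A_5 ← A_1 → A_6
  A_4 is a chain here and A_4 is conditioned on, so the path is blocked at A_4.
Path 2: A_0 → A_3 → A_4 → A_5 ← A_2 → A_6
  A_4 is a chain here and A_4 is conditioned on, so the path is blocked at A_4.
Path 3: A_0 → A_3 → A_6
  A_3 is a chain and A_3 is not conditioned on — no node blocks this path, so it is active.
Because an active path exists, A_0 and A_6 are not d-separated.

No — A_0 and A_6 are not d-separated given {A_1, A_2, A_4, A_5}.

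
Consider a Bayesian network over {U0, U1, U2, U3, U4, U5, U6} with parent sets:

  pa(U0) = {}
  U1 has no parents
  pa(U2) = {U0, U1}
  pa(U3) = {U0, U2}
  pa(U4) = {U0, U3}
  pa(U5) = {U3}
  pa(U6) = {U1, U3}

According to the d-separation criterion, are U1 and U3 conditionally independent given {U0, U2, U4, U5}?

Yes — U1 and U3 are d-separated given {U0, U2, U4, U5}.

4 paths connect U1 and U3; each must be blocked for d-separation to hold:
Path 1: U1 → U6 ← U3
  U6 is a collider here and neither U6 nor any of its descendants is conditioned on, so the collider stays closed — the path is blocked at U6.
Path 2: U1 → U2 ← U0 → U3
  U0 is a fork here and U0 is conditioned on, so the path is blocked at U0.
Path 3: U1 → U2 ← U0 → U4 ← U3
  U0 is a fork here and U0 is conditioned on, so the path is blocked at U0.
Path 4: U1 → U2 → U3
  U2 is a chain here and U2 is conditioned on, so the path is blocked at U2.
Every path is blocked, so U1 and U3 are d-separated given {U0, U2, U4, U5}.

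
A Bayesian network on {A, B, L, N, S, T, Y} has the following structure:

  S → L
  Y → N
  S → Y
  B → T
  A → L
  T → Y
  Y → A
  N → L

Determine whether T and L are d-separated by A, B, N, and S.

Yes

There are 3 undirected paths between T and L; checking each against the conditioning set {A, B, N, S}:
  1. T → Y → A → L — Y:chain[open]; A:chain[blocks] ⇒ blocked
  2. T → Y ← S → L — Y:collider[open]; S:fork[blocks] ⇒ blocked
  3. T → Y → N → L — Y:chain[open]; N:chain[blocks] ⇒ blocked
All paths are blocked; T ⊥ L | {A, B, N, S} holds.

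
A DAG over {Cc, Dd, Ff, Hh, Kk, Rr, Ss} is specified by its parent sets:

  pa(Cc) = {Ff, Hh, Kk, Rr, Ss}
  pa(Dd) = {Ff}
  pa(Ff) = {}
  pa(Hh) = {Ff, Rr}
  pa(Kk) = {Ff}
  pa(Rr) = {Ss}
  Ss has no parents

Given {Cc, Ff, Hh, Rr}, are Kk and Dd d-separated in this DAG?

Yes

There are 5 undirected paths between Kk and Dd; checking each against the conditioning set {Cc, Ff, Hh, Rr}:
Path 1: Kk → Cc ← Rr → Hh ← Ff → Dd
  Rr is a fork here and Rr is conditioned on, so the path is blocked at Rr.
Path 2: Kk → Cc ← Hh ← Ff → Dd
  Hh is a chain here and Hh is conditioned on, so the path is blocked at Hh.
Path 3: Kk → Cc ← Ss → Rr → Hh ← Ff → Dd
  Rr is a chain here and Rr is conditioned on, so the path is blocked at Rr.
Path 4: Kk → Cc ← Ff → Dd
  Ff is a fork here and Ff is conditioned on, so the path is blocked at Ff.
Path 5: Kk ← Ff → Dd
  Ff is a fork here and Ff is conditioned on, so the path is blocked at Ff.
Every path is blocked, so Kk and Dd are d-separated given {Cc, Ff, Hh, Rr}.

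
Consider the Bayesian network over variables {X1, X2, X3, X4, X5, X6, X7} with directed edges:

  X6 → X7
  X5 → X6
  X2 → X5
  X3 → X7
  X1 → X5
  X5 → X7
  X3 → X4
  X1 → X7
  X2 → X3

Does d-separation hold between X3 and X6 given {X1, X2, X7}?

There are 6 undirected paths between X3 and X6; checking each against the conditioning set {X1, X2, X7}:
Path 1: X3 ← X2 → X5 → X7 ← X6
  X2 is a fork here and X2 is conditioned on, so the path is blocked at X2.
Path 2: X3 ← X2 → X5 ← X1 → X7 ← X6
  X2 is a fork here and X2 is conditioned on, so the path is blocked at X2.
Path 3: X3 ← X2 → X5 → X6
  X2 is a fork here and X2 is conditioned on, so the path is blocked at X2.
Path 4: X3 → X7 ← X5 → X6
  X7 is a collider and X7 is conditioned on, which opens it; X5 is a fork and X5 is not conditioned on — no node blocks this path, so it is active.
Path 5: X3 → X7 ← X1 → X5 → X6
  X1 is a fork here and X1 is conditioned on, so the path is blocked at X1.
Path 6: X3 → X7 ← X6
  X7 is a collider and X7 is conditioned on, which opens it — no node blocks this path, so it is active.
At least one path is unblocked, so d-separation fails.

No — X3 and X6 are not d-separated given {X1, X2, X7}.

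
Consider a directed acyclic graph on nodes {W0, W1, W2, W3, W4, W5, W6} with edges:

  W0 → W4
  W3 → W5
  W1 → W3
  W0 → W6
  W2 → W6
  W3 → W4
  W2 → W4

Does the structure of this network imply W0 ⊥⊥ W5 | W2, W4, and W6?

2 paths connect W0 and W5; each must be blocked for d-separation to hold:
Path 1: W0 → W4 ← W3 → W5
  W4 is a collider and W4 is conditioned on, which opens it; W3 is a fork and W3 is not conditioned on — no node blocks this path, so it is active.
Path 2: W0 → W6 ← W2 → W4 ← W3 → W5
  W2 is a fork here and W2 is conditioned on, so the path is blocked at W2.
Since the path W0 → W4 ← W3 → W5 is active, W0 and W5 are not d-separated given {W2, W4, W6}.

No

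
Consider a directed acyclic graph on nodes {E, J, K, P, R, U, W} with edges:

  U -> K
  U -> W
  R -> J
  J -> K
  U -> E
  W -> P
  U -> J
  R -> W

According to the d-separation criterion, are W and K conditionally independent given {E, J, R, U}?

Yes — W and K are d-separated given {E, J, R, U}.

We examine all 4 paths between W and K:
  1. W ← R → J → K — R:fork[blocks]; J:chain[blocks] ⇒ blocked
  2. W ← R → J ← U → K — R:fork[blocks]; J:collider[open]; U:fork[blocks] ⇒ blocked
  3. W ← U → K — U:fork[blocks] ⇒ blocked
  4. W ← U → J → K — U:fork[blocks]; J:chain[blocks] ⇒ blocked
Every path is blocked, so W and K are d-separated given {E, J, R, U}.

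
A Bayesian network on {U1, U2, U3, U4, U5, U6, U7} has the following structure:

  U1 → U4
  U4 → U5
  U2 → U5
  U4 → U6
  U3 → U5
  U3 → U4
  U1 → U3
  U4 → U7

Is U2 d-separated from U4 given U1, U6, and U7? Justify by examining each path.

Yes

Enumerating the 3 paths from U2 to U4 and testing each for blocking by {U1, U6, U7}:
Path 1: U2 → U5 ← U4
  U5 is a collider here and neither U5 nor any of its descendants is conditioned on, so the collider stays closed — the path is blocked at U5.
Path 2: U2 → U5 ← U3 → U4
  U5 is a collider here and neither U5 nor any of its descendants is conditioned on, so the collider stays closed — the path is blocked at U5.
Path 3: U2 → U5 ← U3 ← U1 → U4
  U5 is a collider here and neither U5 nor any of its descendants is conditioned on, so the collider stays closed — the path is blocked at U5.
Every path is blocked, so U2 and U4 are d-separated given {U1, U6, U7}.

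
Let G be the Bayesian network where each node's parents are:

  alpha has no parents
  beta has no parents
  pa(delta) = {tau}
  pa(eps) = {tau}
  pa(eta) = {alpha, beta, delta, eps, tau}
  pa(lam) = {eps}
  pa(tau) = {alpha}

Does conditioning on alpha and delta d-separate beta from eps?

We examine all 4 paths between beta and eps:
Path 1: beta → eta ← delta ← tau → eps
  eta is a collider here and neither eta nor any of its descendants is conditioned on, so the collider stays closed — the path is blocked at eta.
Path 2: beta → eta ← tau → eps
  eta is a collider here and neither eta nor any of its descendants is conditioned on, so the collider stays closed — the path is blocked at eta.
Path 3: beta → eta ← eps
  eta is a collider here and neither eta nor any of its descendants is conditioned on, so the collider stays closed — the path is blocked at eta.
Path 4: beta → eta ← alpha → tau → eps
  eta is a collider here and neither eta nor any of its descendants is conditioned on, so the collider stays closed — the path is blocked at eta.
Every path is blocked, so beta and eps are d-separated given {alpha, delta}.

Yes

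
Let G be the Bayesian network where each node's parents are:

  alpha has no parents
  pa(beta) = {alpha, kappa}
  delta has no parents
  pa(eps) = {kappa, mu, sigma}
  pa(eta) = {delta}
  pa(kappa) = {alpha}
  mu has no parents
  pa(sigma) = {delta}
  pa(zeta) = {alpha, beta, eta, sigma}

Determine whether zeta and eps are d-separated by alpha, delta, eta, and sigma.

We examine all 6 paths between zeta and eps:
Path 1: zeta ← sigma → eps
  sigma is a fork here and sigma is conditioned on, so the path is blocked at sigma.
Path 2: zeta ← beta ← alpha → kappa → eps
  alpha is a fork here and alpha is conditioned on, so the path is blocked at alpha.
Path 3: zeta ← beta ← kappa → eps
  beta is a chain and beta is not conditioned on; kappa is a fork and kappa is not conditioned on — no node blocks this path, so it is active.
Path 4: zeta ← eta ← delta → sigma → eps
  eta is a chain here and eta is conditioned on, so the path is blocked at eta.
Path 5: zeta ← alpha → beta ← kappa → eps
  alpha is a fork here and alpha is conditioned on, so the path is blocked at alpha.
Path 6: zeta ← alpha → kappa → eps
  alpha is a fork here and alpha is conditioned on, so the path is blocked at alpha.
Since the path zeta ← beta ← kappa → eps is active, zeta and eps are not d-separated given {alpha, delta, eta, sigma}.

No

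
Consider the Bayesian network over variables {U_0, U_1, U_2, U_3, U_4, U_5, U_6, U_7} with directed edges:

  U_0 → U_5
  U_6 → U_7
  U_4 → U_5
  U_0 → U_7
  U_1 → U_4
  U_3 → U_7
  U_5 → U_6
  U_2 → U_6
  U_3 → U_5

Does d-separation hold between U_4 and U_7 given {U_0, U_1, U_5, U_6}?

No — U_4 and U_7 are not d-separated given {U_0, U_1, U_5, U_6}.

We examine all 3 paths between U_4 and U_7:
  1. U_4 → U_5 ← U_3 → U_7 — U_5:collider[open]; U_3:fork[open] ⇒ active
  2. U_4 → U_5 ← U_0 → U_7 — U_5:collider[open]; U_0:fork[blocks] ⇒ blocked
  3. U_4 → U_5 → U_6 → U_7 — U_5:chain[blocks]; U_6:chain[blocks] ⇒ blocked
Because an active path exists, U_4 and U_7 are not d-separated.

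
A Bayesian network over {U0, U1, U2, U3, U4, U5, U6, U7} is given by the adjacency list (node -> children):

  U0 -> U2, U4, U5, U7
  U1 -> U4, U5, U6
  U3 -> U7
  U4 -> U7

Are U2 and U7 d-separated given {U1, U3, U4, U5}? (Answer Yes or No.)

No

Enumerating the 3 paths from U2 to U7 and testing each for blocking by {U1, U3, U4, U5}:
  1. U2 ← U0 → U4 → U7 — U0:fork[open]; U4:chain[blocks] ⇒ blocked
  2. U2 ← U0 → U7 — U0:fork[open] ⇒ active
  3. U2 ← U0 → U5 ← U1 → U4 → U7 — U0:fork[open]; U5:collider[open]; U1:fork[blocks]; U4:chain[blocks] ⇒ blocked
Because an active path exists, U2 and U7 are not d-separated.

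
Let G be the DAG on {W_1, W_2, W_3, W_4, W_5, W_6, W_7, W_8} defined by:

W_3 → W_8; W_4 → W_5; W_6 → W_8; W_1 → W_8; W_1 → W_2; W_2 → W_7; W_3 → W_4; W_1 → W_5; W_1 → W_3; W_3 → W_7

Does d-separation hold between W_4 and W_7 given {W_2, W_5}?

6 paths connect W_4 and W_7; each must be blocked for d-separation to hold:
Path 1: W_4 ← W_3 ← W_1 → W_2 → W_7
  W_2 is a chain here and W_2 is conditioned on, so the path is blocked at W_2.
Path 2: W_4 ← W_3 → W_8 ← W_1 → W_2 → W_7
  W_8 is a collider here and neither W_8 nor any of its descendants is conditioned on, so the collider stays closed — the path is blocked at W_8.
Path 3: W_4 ← W_3 → W_7
  W_3 is a fork and W_3 is not conditioned on — no node blocks this path, so it is active.
Path 4: W_4 → W_5 ← W_1 → W_3 → W_7
  W_5 is a collider and W_5 is conditioned on, which opens it; W_1 is a fork and W_1 is not conditioned on; W_3 is a chain and W_3 is not conditioned on — no node blocks this path, so it is active.
Path 5: W_4 → W_5 ← W_1 → W_2 → W_7
  W_2 is a chain here and W_2 is conditioned on, so the path is blocked at W_2.
Path 6: W_4 → W_5 ← W_1 → W_8 ← W_3 → W_7
  W_8 is a collider here and neither W_8 nor any of its descendants is conditioned on, so the collider stays closed — the path is blocked at W_8.
Since the path W_4 ← W_3 → W_7 is active, W_4 and W_7 are not d-separated given {W_2, W_5}.

No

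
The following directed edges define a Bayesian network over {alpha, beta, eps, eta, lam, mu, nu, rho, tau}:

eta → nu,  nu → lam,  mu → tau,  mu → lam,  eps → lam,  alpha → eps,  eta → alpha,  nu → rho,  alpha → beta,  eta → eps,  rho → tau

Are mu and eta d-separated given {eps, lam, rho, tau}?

6 paths connect mu and eta; each must be blocked for d-separation to hold:
  1. mu → tau ← rho ← nu ← eta — tau:collider[open]; rho:chain[blocks]; nu:chain[open] ⇒ blocked
  2. mu → tau ← rho ← nu → lam ← eps ← eta — tau:collider[open]; rho:chain[blocks]; nu:fork[open]; lam:collider[open]; eps:chain[blocks] ⇒ blocked
  3. mu → tau ← rho ← nu → lam ← eps ← alpha ← eta — tau:collider[open]; rho:chain[blocks]; nu:fork[open]; lam:collider[open]; eps:chain[blocks]; alpha:chain[open] ⇒ blocked
  4. mu → lam ← eps ← eta — lam:collider[open]; eps:chain[blocks] ⇒ blocked
  5. mu → lam ← eps ← alpha ← eta — lam:collider[open]; eps:chain[blocks]; alpha:chain[open] ⇒ blocked
  6. mu → lam ← nu ← eta — lam:collider[open]; nu:chain[open] ⇒ active
At least one path is unblocked, so d-separation fails.

No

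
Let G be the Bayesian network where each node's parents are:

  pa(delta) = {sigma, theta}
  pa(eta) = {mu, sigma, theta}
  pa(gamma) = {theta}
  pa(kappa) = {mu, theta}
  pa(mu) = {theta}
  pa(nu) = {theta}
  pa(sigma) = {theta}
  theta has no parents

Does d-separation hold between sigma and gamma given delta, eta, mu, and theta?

Yes

5 paths connect sigma and gamma; each must be blocked for d-separation to hold:
Path 1: sigma ← theta → gamma
  theta is a fork here and theta is conditioned on, so the path is blocked at theta.
Path 2: sigma → eta ← theta → gamma
  theta is a fork here and theta is conditioned on, so the path is blocked at theta.
Path 3: sigma → eta ← mu ← theta → gamma
  mu is a chain here and mu is conditioned on, so the path is blocked at mu.
Path 4: sigma → eta ← mu → kappa ← theta → gamma
  mu is a fork here and mu is conditioned on, so the path is blocked at mu.
Path 5: sigma → delta ← theta → gamma
  theta is a fork here and theta is conditioned on, so the path is blocked at theta.
All paths are blocked; sigma ⊥ gamma | {delta, eta, mu, theta} holds.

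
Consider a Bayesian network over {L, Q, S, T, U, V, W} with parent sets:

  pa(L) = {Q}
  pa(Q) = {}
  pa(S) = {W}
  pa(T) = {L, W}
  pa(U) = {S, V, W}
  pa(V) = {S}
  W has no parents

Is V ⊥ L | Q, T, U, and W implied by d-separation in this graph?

There are 4 undirected paths between V and L; checking each against the conditioning set {Q, T, U, W}:
Path 1: V → U ← W → T ← L
  W is a fork here and W is conditioned on, so the path is blocked at W.
Path 2: V → U ← S ← W → T ← L
  W is a fork here and W is conditioned on, so the path is blocked at W.
Path 3: V ← S → U ← W → T ← L
  W is a fork here and W is conditioned on, so the path is blocked at W.
Path 4: V ← S ← W → T ← L
  W is a fork here and W is conditioned on, so the path is blocked at W.
Since every path is blocked, d-separation holds.

Yes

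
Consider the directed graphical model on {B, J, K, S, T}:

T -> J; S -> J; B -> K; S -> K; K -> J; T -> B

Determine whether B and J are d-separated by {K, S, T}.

There are 3 undirected paths between B and J; checking each against the conditioning set {K, S, T}:
Path 1: B → K → J
  K is a chain here and K is conditioned on, so the path is blocked at K.
Path 2: B → K ← S → J
  S is a fork here and S is conditioned on, so the path is blocked at S.
Path 3: B ← T → J
  T is a fork here and T is conditioned on, so the path is blocked at T.
All paths are blocked; B ⊥ J | {K, S, T} holds.

Yes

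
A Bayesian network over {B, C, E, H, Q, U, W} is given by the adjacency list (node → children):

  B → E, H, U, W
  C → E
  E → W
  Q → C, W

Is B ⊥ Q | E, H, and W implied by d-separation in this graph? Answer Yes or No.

There are 4 undirected paths between B and Q; checking each against the conditioning set {E, H, W}:
Path 1: B → E ← C ← Q
  E is a collider and E is conditioned on, which opens it; C is a chain and C is not conditioned on — no node blocks this path, so it is active.
Path 2: B → E → W ← Q
  E is a chain here and E is conditioned on, so the path is blocked at E.
Path 3: B → W ← E ← C ← Q
  E is a chain here and E is conditioned on, so the path is blocked at E.
Path 4: B → W ← Q
  W is a collider and W is conditioned on, which opens it — no node blocks this path, so it is active.
At least one path is unblocked, so d-separation fails.

No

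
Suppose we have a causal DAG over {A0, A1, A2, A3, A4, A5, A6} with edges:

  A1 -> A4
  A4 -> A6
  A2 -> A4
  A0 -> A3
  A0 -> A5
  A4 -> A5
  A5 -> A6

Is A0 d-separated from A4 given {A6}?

There are 2 undirected paths between A0 and A4; checking each against the conditioning set {A6}:
Path 1: A0 → A5 ← A4
  A5 is a collider and its descendant A6 is conditioned on, which opens it — no node blocks this path, so it is active.
Path 2: A0 → A5 → A6 ← A4
  A5 is a chain and A5 is not conditioned on; A6 is a collider and A6 is conditioned on, which opens it — no node blocks this path, so it is active.
Since the path A0 → A5 ← A4 is active, A0 and A4 are not d-separated given {A6}.

No — A0 and A4 are not d-separated given {A6}.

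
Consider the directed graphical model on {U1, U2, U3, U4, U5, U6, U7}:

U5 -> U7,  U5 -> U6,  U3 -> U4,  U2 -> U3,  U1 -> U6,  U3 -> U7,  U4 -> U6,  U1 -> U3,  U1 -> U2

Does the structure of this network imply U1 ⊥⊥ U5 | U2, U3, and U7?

Yes

Enumerating the 6 paths from U1 to U5 and testing each for blocking by {U2, U3, U7}:
  1. U1 → U6 ← U5 — U6:collider[blocks] ⇒ blocked
  2. U1 → U6 ← U4 ← U3 → U7 ← U5 — U6:collider[blocks]; U4:chain[open]; U3:fork[blocks]; U7:collider[open] ⇒ blocked
  3. U1 → U2 → U3 → U4 → U6 ← U5 — U2:chain[blocks]; U3:chain[blocks]; U4:chain[open]; U6:collider[blocks] ⇒ blocked
  4. U1 → U2 → U3 → U7 ← U5 — U2:chain[blocks]; U3:chain[blocks]; U7:collider[open] ⇒ blocked
  5. U1 → U3 → U4 → U6 ← U5 — U3:chain[blocks]; U4:chain[open]; U6:collider[blocks] ⇒ blocked
  6. U1 → U3 → U7 ← U5 — U3:chain[blocks]; U7:collider[open] ⇒ blocked
Since every path is blocked, d-separation holds.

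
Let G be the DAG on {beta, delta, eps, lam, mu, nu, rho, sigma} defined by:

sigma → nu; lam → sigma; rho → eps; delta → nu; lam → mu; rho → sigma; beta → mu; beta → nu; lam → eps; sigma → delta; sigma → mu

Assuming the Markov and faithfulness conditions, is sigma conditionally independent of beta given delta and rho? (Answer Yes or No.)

Enumerating the 5 paths from sigma to beta and testing each for blocking by {delta, rho}:
Path 1: sigma ← rho → eps ← lam → mu ← beta
  rho is a fork here and rho is conditioned on, so the path is blocked at rho.
Path 2: sigma → nu ← beta
  nu is a collider here and neither nu nor any of its descendants is conditioned on, so the collider stays closed — the path is blocked at nu.
Path 3: sigma ← lam → mu ← beta
  mu is a collider here and neither mu nor any of its descendants is conditioned on, so the collider stays closed — the path is blocked at mu.
Path 4: sigma → mu ← beta
  mu is a collider here and neither mu nor any of its descendants is conditioned on, so the collider stays closed — the path is blocked at mu.
Path 5: sigma → delta → nu ← beta
  delta is a chain here and delta is conditioned on, so the path is blocked at delta.
Since every path is blocked, d-separation holds.

Yes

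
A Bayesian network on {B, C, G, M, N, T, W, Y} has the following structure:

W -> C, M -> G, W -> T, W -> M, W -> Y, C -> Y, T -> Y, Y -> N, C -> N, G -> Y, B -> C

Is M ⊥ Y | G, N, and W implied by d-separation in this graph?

Yes

Enumerating the 5 paths from M to Y and testing each for blocking by {G, N, W}:
  1. M → G → Y — G:chain[blocks] ⇒ blocked
  2. M ← W → Y — W:fork[blocks] ⇒ blocked
  3. M ← W → C → Y — W:fork[blocks]; C:chain[open] ⇒ blocked
  4. M ← W → C → N ← Y — W:fork[blocks]; C:chain[open]; N:collider[open] ⇒ blocked
  5. M ← W → T → Y — W:fork[blocks]; T:chain[open] ⇒ blocked
Every path is blocked, so M and Y are d-separated given {G, N, W}.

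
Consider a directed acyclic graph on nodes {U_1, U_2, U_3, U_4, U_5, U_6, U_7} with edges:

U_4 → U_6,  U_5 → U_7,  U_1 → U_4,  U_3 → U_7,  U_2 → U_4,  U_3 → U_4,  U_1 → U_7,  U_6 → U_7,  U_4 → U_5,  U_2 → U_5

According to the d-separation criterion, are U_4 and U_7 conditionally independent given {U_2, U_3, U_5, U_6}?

Enumerating the 5 paths from U_4 to U_7 and testing each for blocking by {U_2, U_3, U_5, U_6}:
Path 1: U_4 → U_5 → U_7
  U_5 is a chain here and U_5 is conditioned on, so the path is blocked at U_5.
Path 2: U_4 ← U_3 → U_7
  U_3 is a fork here and U_3 is conditioned on, so the path is blocked at U_3.
Path 3: U_4 ← U_1 → U_7
  U_1 is a fork and U_1 is not conditioned on — no node blocks this path, so it is active.
Path 4: U_4 ← U_2 → U_5 → U_7
  U_2 is a fork here and U_2 is conditioned on, so the path is blocked at U_2.
Path 5: U_4 → U_6 → U_7
  U_6 is a chain here and U_6 is conditioned on, so the path is blocked at U_6.
At least one path is unblocked, so d-separation fails.

No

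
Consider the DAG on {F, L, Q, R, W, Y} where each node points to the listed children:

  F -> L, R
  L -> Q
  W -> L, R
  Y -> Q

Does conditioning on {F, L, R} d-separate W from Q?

2 paths connect W and Q; each must be blocked for d-separation to hold:
Path 1: W → L → Q
  L is a chain here and L is conditioned on, so the path is blocked at L.
Path 2: W → R ← F → L → Q
  F is a fork here and F is conditioned on, so the path is blocked at F.
All paths are blocked; W ⊥ Q | {F, L, R} holds.

Yes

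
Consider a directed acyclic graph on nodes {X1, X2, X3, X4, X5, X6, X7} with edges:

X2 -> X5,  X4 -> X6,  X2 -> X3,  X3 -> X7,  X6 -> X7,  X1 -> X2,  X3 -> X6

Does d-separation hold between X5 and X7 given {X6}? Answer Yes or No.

Enumerating the 2 paths from X5 to X7 and testing each for blocking by {X6}:
Path 1: X5 ← X2 → X3 → X7
  X2 is a fork and X2 is not conditioned on; X3 is a chain and X3 is not conditioned on — no node blocks this path, so it is active.
Path 2: X5 ← X2 → X3 → X6 → X7
  X6 is a chain here and X6 is conditioned on, so the path is blocked at X6.
At least one path is unblocked, so d-separation fails.

No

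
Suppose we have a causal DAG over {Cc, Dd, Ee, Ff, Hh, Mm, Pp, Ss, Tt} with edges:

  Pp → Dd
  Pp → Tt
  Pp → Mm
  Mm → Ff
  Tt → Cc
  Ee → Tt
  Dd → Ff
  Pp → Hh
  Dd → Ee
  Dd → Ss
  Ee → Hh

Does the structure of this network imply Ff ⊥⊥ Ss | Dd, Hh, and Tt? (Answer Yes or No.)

Yes — Ff and Ss are d-separated given {Dd, Hh, Tt}.

There are 4 undirected paths between Ff and Ss; checking each against the conditioning set {Dd, Hh, Tt}:
Path 1: Ff ← Mm ← Pp → Dd → Ss
  Dd is a chain here and Dd is conditioned on, so the path is blocked at Dd.
Path 2: Ff ← Mm ← Pp → Hh ← Ee ← Dd → Ss
  Dd is a fork here and Dd is conditioned on, so the path is blocked at Dd.
Path 3: Ff ← Mm ← Pp → Tt ← Ee ← Dd → Ss
  Dd is a fork here and Dd is conditioned on, so the path is blocked at Dd.
Path 4: Ff ← Dd → Ss
  Dd is a fork here and Dd is conditioned on, so the path is blocked at Dd.
All paths are blocked; Ff ⊥ Ss | {Dd, Hh, Tt} holds.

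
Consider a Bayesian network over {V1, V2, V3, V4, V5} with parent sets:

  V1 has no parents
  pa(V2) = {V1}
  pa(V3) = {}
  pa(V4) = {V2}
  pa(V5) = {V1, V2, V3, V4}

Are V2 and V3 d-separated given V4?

Yes

There are 3 undirected paths between V2 and V3; checking each against the conditioning set {V4}:
Path 1: V2 → V4 → V5 ← V3
  V4 is a chain here and V4 is conditioned on, so the path is blocked at V4.
Path 2: V2 → V5 ← V3
  V5 is a collider here and neither V5 nor any of its descendants is conditioned on, so the collider stays closed — the path is blocked at V5.
Path 3: V2 ← V1 → V5 ← V3
  V5 is a collider here and neither V5 nor any of its descendants is conditioned on, so the collider stays closed — the path is blocked at V5.
All paths are blocked; V2 ⊥ V3 | {V4} holds.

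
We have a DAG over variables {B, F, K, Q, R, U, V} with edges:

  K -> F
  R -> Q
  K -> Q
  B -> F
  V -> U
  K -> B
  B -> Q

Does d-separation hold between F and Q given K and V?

Enumerating the 4 paths from F to Q and testing each for blocking by {K, V}:
  1. F ← K → B → Q — K:fork[blocks]; B:chain[open] ⇒ blocked
  2. F ← K → Q — K:fork[blocks] ⇒ blocked
  3. F ← B ← K → Q — B:chain[open]; K:fork[blocks] ⇒ blocked
  4. F ← B → Q — B:fork[open] ⇒ active
Because an active path exists, F and Q are not d-separated.

No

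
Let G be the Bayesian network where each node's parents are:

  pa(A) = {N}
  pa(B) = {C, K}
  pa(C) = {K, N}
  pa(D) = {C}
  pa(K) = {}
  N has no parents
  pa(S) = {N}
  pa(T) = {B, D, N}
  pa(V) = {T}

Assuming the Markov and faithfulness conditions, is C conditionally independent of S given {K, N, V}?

Yes

There are 4 undirected paths between C and S; checking each against the conditioning set {K, N, V}:
  1. C ← K → B → T ← N → S — K:fork[blocks]; B:chain[open]; T:collider[open]; N:fork[blocks] ⇒ blocked
  2. C → D → T ← N → S — D:chain[open]; T:collider[open]; N:fork[blocks] ⇒ blocked
  3. C → B → T ← N → S — B:chain[open]; T:collider[open]; N:fork[blocks] ⇒ blocked
  4. C ← N → S — N:fork[blocks] ⇒ blocked
Since every path is blocked, d-separation holds.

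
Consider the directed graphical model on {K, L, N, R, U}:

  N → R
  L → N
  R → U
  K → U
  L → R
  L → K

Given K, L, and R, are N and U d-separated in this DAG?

Yes — N and U are d-separated given {K, L, R}.

Enumerating the 4 paths from N to U and testing each for blocking by {K, L, R}:
Path 1: N ← L → K → U
  L is a fork here and L is conditioned on, so the path is blocked at L.
Path 2: N ← L → R → U
  L is a fork here and L is conditioned on, so the path is blocked at L.
Path 3: N → R ← L → K → U
  L is a fork here and L is conditioned on, so the path is blocked at L.
Path 4: N → R → U
  R is a chain here and R is conditioned on, so the path is blocked at R.
All paths are blocked; N ⊥ U | {K, L, R} holds.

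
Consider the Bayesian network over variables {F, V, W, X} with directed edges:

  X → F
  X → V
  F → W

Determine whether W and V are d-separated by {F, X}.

Yes

Only one path connects W and V:
  1. W ← F ← X → V — F:chain[blocks]; X:fork[blocks] ⇒ blocked
Since every path is blocked, d-separation holds.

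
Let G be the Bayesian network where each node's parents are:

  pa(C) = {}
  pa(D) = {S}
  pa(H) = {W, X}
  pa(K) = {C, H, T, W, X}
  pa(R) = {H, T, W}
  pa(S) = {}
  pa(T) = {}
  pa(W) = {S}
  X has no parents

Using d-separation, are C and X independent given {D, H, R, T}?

Yes

There are 6 undirected paths between C and X; checking each against the conditioning set {D, H, R, T}:
Path 1: C → K ← T → R ← H ← X
  K is a collider here and neither K nor any of its descendants is conditioned on, so the collider stays closed — the path is blocked at K.
Path 2: C → K ← T → R ← W → H ← X
  K is a collider here and neither K nor any of its descendants is conditioned on, so the collider stays closed — the path is blocked at K.
Path 3: C → K ← H ← X
  K is a collider here and neither K nor any of its descendants is conditioned on, so the collider stays closed — the path is blocked at K.
Path 4: C → K ← X
  K is a collider here and neither K nor any of its descendants is conditioned on, so the collider stays closed — the path is blocked at K.
Path 5: C → K ← W → H ← X
  K is a collider here and neither K nor any of its descendants is conditioned on, so the collider stays closed — the path is blocked at K.
Path 6: C → K ← W → R ← H ← X
  K is a collider here and neither K nor any of its descendants is conditioned on, so the collider stays closed — the path is blocked at K.
Every path is blocked, so C and X are d-separated given {D, H, R, T}.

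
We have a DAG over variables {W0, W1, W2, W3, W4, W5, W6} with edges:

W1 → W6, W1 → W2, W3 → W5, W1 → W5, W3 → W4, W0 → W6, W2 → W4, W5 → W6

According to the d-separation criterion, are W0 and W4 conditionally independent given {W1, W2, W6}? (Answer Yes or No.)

No

There are 4 undirected paths between W0 and W4; checking each against the conditioning set {W1, W2, W6}:
Path 1: W0 → W6 ← W1 → W2 → W4
  W1 is a fork here and W1 is conditioned on, so the path is blocked at W1.
Path 2: W0 → W6 ← W1 → W5 ← W3 → W4
  W1 is a fork here and W1 is conditioned on, so the path is blocked at W1.
Path 3: W0 → W6 ← W5 ← W3 → W4
  W6 is a collider and W6 is conditioned on, which opens it; W5 is a chain and W5 is not conditioned on; W3 is a fork and W3 is not conditioned on — no node blocks this path, so it is active.
Path 4: W0 → W6 ← W5 ← W1 → W2 → W4
  W1 is a fork here and W1 is conditioned on, so the path is blocked at W1.
At least one path is unblocked, so d-separation fails.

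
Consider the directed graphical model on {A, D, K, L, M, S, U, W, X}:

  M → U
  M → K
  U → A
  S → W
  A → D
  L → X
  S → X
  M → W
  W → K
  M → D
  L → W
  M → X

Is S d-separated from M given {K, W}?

No

There are 6 undirected paths between S and M; checking each against the conditioning set {K, W}:
Path 1: S → X ← M
  X is a collider here and neither X nor any of its descendants is conditioned on, so the collider stays closed — the path is blocked at X.
Path 2: S → X ← L → W ← M
  X is a collider here and neither X nor any of its descendants is conditioned on, so the collider stays closed — the path is blocked at X.
Path 3: S → X ← L → W → K ← M
  X is a collider here and neither X nor any of its descendants is conditioned on, so the collider stays closed — the path is blocked at X.
Path 4: S → W ← M
  W is a collider and W is conditioned on, which opens it — no node blocks this path, so it is active.
Path 5: S → W → K ← M
  W is a chain here and W is conditioned on, so the path is blocked at W.
Path 6: S → W ← L → X ← M
  X is a collider here and neither X nor any of its descendants is conditioned on, so the collider stays closed — the path is blocked at X.
Because an active path exists, S and M are not d-separated.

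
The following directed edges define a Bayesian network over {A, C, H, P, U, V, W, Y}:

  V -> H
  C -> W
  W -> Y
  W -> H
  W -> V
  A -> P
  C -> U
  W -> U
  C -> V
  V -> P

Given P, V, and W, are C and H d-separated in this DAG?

Yes — C and H are d-separated given {P, V, W}.

6 paths connect C and H; each must be blocked for d-separation to hold:
Path 1: C → W → H
  W is a chain here and W is conditioned on, so the path is blocked at W.
Path 2: C → W → V → H
  W is a chain here and W is conditioned on, so the path is blocked at W.
Path 3: C → U ← W → H
  U is a collider here and neither U nor any of its descendants is conditioned on, so the collider stays closed — the path is blocked at U.
Path 4: C → U ← W → V → H
  U is a collider here and neither U nor any of its descendants is conditioned on, so the collider stays closed — the path is blocked at U.
Path 5: C → V ← W → H
  W is a fork here and W is conditioned on, so the path is blocked at W.
Path 6: C → V → H
  V is a chain here and V is conditioned on, so the path is blocked at V.
All paths are blocked; C ⊥ H | {P, V, W} holds.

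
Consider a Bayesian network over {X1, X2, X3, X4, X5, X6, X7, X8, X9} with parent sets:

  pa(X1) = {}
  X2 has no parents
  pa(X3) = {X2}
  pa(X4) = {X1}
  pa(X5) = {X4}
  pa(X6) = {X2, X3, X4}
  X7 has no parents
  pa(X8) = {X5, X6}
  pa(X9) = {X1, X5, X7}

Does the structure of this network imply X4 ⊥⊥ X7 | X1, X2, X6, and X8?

We examine all 3 paths between X4 and X7:
Path 1: X4 → X5 → X9 ← X7
  X9 is a collider here and neither X9 nor any of its descendants is conditioned on, so the collider stays closed — the path is blocked at X9.
Path 2: X4 → X6 → X8 ← X5 → X9 ← X7
  X6 is a chain here and X6 is conditioned on, so the path is blocked at X6.
Path 3: X4 ← X1 → X9 ← X7
  X1 is a fork here and X1 is conditioned on, so the path is blocked at X1.
Since every path is blocked, d-separation holds.

Yes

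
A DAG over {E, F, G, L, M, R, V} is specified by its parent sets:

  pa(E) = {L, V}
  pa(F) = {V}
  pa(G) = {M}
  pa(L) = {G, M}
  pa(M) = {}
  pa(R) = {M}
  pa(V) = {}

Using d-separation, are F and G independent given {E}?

No

Enumerating the 2 paths from F to G and testing each for blocking by {E}:
Path 1: F ← V → E ← L ← G
  V is a fork and V is not conditioned on; E is a collider and E is conditioned on, which opens it; L is a chain and L is not conditioned on — no node blocks this path, so it is active.
Path 2: F ← V → E ← L ← M → G
  V is a fork and V is not conditioned on; E is a collider and E is conditioned on, which opens it; L is a chain and L is not conditioned on; M is a fork and M is not conditioned on — no node blocks this path, so it is active.
Since the path F ← V → E ← L ← G is active, F and G are not d-separated given {E}.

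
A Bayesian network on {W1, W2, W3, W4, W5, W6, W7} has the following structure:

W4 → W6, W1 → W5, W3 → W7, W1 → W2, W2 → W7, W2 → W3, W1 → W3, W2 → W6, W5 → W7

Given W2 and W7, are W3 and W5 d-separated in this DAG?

We examine all 6 paths between W3 and W5:
Path 1: W3 → W7 ← W5
  W7 is a collider and W7 is conditioned on, which opens it — no node blocks this path, so it is active.
Path 2: W3 → W7 ← W2 ← W1 → W5
  W2 is a chain here and W2 is conditioned on, so the path is blocked at W2.
Path 3: W3 ← W1 → W5
  W1 is a fork and W1 is not conditioned on — no node blocks this path, so it is active.
Path 4: W3 ← W1 → W2 → W7 ← W5
  W2 is a chain here and W2 is conditioned on, so the path is blocked at W2.
Path 5: W3 ← W2 → W7 ← W5
  W2 is a fork here and W2 is conditioned on, so the path is blocked at W2.
Path 6: W3 ← W2 ← W1 → W5
  W2 is a chain here and W2 is conditioned on, so the path is blocked at W2.
Because an active path exists, W3 and W5 are not d-separated.

No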